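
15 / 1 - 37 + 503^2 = 252987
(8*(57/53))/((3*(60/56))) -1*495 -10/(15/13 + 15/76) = -11785991/23585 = -499.72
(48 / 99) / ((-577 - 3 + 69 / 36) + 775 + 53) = 64 / 32989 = 0.00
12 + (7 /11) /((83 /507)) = 14505 /913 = 15.89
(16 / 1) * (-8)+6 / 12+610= 965 / 2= 482.50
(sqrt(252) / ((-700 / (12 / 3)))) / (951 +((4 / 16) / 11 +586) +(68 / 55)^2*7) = -2904*sqrt(7) / 131092129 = -0.00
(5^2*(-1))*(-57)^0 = -25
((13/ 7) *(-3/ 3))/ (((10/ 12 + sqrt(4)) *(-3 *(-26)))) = -1/ 119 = -0.01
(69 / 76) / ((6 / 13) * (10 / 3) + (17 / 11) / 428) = 1055769 / 1793239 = 0.59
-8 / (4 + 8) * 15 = -10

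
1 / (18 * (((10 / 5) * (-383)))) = -0.00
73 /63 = 1.16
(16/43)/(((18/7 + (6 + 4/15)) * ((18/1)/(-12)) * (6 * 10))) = -0.00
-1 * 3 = -3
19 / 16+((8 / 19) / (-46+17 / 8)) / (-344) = 5448701 / 4588272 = 1.19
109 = 109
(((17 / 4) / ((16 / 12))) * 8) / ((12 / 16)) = 34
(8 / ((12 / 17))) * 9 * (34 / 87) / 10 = 578 / 145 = 3.99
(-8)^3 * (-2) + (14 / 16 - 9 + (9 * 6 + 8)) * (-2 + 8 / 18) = 33847 / 36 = 940.19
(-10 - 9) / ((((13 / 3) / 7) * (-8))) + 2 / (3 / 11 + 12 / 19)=118883 / 19656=6.05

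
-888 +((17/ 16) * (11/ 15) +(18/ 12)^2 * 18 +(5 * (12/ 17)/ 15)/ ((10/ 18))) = -3452893/ 4080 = -846.30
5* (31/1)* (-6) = -930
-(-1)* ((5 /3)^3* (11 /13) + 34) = 13309 /351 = 37.92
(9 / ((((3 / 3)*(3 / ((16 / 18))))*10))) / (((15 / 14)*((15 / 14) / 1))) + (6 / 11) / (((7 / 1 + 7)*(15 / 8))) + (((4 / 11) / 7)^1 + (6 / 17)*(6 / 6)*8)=1974508 / 631125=3.13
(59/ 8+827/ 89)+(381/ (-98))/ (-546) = 52937559/ 3174808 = 16.67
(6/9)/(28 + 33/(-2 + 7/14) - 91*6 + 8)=-1/798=-0.00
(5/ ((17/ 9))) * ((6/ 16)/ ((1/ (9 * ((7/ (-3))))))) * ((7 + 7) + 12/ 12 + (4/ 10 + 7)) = -7938/ 17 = -466.94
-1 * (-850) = 850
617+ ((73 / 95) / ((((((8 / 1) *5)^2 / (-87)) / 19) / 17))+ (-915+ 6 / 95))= -47337773 / 152000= -311.43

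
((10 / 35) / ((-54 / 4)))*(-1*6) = 0.13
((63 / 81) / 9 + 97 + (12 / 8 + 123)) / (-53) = -35897 / 8586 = -4.18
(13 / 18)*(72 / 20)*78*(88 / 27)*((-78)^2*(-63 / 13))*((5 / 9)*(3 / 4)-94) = 9118885776 / 5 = 1823777155.20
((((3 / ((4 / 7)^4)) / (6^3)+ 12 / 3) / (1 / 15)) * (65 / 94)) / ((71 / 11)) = 272161175 / 41005056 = 6.64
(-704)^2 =495616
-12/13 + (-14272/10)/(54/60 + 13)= -187204/1807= -103.60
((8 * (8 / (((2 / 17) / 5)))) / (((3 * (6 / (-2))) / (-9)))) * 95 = 258400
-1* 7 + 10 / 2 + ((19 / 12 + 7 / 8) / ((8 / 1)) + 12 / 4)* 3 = 507 / 64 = 7.92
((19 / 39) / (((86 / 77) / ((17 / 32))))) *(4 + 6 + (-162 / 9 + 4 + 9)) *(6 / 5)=24871 / 17888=1.39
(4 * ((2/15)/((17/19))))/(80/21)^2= 2793/68000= 0.04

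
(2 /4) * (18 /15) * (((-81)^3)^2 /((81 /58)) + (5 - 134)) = 606700485387 /5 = 121340097077.40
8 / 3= 2.67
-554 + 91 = -463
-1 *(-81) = 81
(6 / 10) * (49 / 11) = 147 / 55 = 2.67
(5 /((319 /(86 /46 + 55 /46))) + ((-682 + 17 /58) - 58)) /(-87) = 1808959 /212773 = 8.50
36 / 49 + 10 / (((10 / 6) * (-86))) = 1401 / 2107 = 0.66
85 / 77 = 1.10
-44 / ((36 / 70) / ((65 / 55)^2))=-11830 / 99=-119.49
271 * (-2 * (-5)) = 2710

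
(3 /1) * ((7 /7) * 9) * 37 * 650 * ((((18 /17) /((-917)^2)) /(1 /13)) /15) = 10129860 /14295113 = 0.71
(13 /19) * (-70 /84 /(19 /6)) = -65 /361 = -0.18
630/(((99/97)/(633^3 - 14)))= 1722189275170/11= 156562661379.09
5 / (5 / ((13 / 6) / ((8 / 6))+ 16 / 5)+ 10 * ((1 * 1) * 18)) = 193 / 6988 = 0.03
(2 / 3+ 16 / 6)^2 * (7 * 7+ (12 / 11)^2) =607300 / 1089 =557.67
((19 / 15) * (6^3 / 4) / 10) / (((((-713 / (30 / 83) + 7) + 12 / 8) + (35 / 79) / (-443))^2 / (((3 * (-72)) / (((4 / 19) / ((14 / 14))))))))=-5357231499366 / 2944959494085361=-0.00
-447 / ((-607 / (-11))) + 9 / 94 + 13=285019 / 57058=5.00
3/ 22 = 0.14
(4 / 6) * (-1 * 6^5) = -5184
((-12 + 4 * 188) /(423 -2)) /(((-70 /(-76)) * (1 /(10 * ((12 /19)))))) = 35520 /2947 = 12.05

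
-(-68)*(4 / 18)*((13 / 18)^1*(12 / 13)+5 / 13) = 5576 / 351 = 15.89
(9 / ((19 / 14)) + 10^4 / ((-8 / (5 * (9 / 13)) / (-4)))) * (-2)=-8553276 / 247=-34628.65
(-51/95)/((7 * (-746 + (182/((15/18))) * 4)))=-51/84854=-0.00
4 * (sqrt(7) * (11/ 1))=44 * sqrt(7)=116.41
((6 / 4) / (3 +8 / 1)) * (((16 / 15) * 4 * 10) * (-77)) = -448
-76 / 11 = -6.91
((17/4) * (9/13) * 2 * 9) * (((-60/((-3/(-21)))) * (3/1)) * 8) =-6940080/13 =-533852.31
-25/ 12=-2.08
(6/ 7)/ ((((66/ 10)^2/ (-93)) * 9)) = -1550/ 7623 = -0.20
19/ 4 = 4.75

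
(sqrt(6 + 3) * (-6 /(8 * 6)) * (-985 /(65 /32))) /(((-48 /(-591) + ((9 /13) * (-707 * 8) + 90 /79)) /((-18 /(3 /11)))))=1214100756 /395986015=3.07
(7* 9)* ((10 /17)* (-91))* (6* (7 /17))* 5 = -12039300 /289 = -41658.48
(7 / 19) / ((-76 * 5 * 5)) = -7 / 36100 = -0.00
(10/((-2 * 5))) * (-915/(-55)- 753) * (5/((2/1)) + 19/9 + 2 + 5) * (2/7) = 17100/7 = 2442.86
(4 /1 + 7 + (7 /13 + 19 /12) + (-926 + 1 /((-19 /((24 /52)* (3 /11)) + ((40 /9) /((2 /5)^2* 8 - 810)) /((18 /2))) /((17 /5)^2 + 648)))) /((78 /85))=-15032883127186849 /15039427576680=-999.56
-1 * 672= -672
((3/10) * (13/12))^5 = 371293/102400000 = 0.00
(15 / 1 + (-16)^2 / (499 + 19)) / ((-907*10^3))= -4013 / 234913000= -0.00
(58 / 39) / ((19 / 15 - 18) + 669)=145 / 63596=0.00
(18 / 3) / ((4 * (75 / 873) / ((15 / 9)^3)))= 485 / 6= 80.83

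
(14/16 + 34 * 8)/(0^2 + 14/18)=350.84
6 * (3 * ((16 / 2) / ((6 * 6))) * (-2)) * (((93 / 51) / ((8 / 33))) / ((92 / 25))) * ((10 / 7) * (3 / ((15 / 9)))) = -230175 / 5474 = -42.05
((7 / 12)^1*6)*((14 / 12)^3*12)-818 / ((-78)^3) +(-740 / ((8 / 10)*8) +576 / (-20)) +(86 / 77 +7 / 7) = -13814493571 / 182702520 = -75.61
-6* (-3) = 18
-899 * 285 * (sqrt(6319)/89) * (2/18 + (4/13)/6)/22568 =-52345 * sqrt(6319)/2526888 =-1.65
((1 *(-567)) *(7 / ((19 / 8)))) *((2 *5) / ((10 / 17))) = -539784 / 19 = -28409.68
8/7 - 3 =-13/7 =-1.86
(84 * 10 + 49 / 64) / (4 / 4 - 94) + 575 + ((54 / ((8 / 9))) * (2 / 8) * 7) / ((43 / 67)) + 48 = 199530065 / 255936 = 779.61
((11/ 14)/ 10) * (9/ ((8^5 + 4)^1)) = 0.00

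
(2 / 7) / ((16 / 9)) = 0.16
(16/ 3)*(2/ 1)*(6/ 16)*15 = 60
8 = 8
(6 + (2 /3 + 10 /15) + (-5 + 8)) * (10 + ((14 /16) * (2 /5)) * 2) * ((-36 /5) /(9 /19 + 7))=-189069 /1775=-106.52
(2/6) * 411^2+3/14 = 56307.21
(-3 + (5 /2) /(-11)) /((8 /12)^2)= -639 /88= -7.26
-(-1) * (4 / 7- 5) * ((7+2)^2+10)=-403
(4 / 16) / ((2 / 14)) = 7 / 4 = 1.75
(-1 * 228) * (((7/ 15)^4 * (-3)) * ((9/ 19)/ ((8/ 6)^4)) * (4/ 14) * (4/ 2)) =27783/ 10000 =2.78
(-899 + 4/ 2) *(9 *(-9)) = 72657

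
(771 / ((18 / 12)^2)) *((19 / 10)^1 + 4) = 30326 / 15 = 2021.73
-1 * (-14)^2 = -196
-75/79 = -0.95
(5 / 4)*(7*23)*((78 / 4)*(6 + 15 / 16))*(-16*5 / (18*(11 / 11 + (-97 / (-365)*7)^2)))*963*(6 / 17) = -745150902575625 / 80820176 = -9219862.41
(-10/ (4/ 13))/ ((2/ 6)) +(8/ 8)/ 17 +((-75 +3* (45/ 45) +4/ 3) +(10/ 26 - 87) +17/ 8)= -252.60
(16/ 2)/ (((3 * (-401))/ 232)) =-1856/ 1203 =-1.54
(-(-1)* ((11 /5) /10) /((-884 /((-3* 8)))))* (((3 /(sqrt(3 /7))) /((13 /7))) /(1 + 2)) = 0.00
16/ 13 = 1.23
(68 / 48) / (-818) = -17 / 9816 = -0.00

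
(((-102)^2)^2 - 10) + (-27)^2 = 108243935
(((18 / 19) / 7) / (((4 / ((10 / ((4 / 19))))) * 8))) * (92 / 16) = 1035 / 896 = 1.16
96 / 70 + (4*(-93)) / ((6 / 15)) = -32502 / 35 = -928.63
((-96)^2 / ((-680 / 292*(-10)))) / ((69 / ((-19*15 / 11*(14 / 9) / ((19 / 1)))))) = -261632 / 21505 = -12.17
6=6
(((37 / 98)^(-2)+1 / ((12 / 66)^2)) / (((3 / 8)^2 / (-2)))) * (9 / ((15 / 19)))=-24814304 / 4107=-6041.95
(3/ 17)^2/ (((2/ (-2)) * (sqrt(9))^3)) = -1/ 867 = -0.00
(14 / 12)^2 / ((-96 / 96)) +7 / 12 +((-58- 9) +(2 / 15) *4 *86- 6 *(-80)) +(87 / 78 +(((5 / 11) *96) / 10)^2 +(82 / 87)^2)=19015288703 / 39686790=479.13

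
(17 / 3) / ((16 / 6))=17 / 8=2.12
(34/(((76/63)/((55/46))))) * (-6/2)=-176715/1748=-101.10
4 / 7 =0.57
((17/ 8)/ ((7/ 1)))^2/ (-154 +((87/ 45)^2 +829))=65025/ 478917376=0.00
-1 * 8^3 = -512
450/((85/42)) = 3780/17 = 222.35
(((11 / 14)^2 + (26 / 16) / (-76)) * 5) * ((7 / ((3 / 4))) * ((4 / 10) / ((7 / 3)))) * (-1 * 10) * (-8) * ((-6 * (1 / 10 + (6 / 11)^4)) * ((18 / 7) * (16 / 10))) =-24194752704 / 13630771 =-1775.01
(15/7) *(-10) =-21.43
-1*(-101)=101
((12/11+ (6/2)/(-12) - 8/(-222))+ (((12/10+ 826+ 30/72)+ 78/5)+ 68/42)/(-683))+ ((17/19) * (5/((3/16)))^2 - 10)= 2082631083893/3327432570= 625.90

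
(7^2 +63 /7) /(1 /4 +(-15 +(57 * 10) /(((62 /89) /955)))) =0.00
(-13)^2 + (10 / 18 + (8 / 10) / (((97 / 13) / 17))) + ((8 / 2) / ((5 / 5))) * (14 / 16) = 174.88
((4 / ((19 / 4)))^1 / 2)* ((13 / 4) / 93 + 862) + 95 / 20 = 2598989 / 7068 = 367.71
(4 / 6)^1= 2 / 3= 0.67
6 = 6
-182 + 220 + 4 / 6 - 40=-4 / 3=-1.33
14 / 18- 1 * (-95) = 862 / 9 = 95.78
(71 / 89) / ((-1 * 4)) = -71 / 356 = -0.20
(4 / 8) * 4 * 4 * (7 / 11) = 56 / 11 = 5.09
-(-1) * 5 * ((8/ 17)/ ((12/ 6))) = 20/ 17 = 1.18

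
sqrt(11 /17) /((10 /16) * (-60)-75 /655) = -262 * sqrt(187) /167535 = -0.02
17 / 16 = 1.06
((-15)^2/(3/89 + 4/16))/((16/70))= 700875/202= 3469.68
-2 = -2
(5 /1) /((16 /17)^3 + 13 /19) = 466735 /141693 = 3.29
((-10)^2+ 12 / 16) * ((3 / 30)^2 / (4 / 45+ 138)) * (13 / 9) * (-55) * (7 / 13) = -2387 / 7648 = -0.31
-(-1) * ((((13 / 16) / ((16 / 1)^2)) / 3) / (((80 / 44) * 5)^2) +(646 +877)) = 187146241573 / 122880000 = 1523.00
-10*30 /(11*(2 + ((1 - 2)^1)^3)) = -300 /11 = -27.27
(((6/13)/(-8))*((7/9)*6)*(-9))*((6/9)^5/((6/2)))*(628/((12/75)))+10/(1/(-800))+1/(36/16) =-7983932/1053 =-7582.08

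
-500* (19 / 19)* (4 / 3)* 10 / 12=-5000 / 9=-555.56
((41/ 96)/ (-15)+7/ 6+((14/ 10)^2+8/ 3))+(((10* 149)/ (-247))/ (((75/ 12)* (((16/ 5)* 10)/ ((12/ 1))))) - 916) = -1619405851/ 1778400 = -910.60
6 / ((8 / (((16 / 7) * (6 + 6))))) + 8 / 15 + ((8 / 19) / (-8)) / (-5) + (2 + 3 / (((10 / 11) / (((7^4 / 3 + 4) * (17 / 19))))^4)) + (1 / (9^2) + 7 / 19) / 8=126927055622354307899 / 107730000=1178196005034.39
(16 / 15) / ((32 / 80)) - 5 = -7 / 3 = -2.33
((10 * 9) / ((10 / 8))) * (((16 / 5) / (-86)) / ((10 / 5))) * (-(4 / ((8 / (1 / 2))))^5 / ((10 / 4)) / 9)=1 / 17200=0.00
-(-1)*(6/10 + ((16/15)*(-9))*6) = -57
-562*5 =-2810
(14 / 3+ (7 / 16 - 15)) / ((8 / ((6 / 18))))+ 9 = 9893 / 1152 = 8.59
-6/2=-3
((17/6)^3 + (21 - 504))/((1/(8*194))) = -19286510/27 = -714315.19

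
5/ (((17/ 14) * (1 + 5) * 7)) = 5/ 51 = 0.10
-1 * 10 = -10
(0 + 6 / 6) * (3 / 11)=3 / 11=0.27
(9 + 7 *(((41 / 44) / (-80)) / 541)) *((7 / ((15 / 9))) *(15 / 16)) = 1079731359 / 30469120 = 35.44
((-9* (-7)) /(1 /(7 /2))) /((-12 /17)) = -2499 /8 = -312.38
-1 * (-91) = 91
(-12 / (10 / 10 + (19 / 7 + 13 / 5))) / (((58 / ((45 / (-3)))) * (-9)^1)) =-350 / 6409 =-0.05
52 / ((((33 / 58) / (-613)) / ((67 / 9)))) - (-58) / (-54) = -123870455 / 297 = -417072.24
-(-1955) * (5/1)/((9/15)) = 48875/3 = 16291.67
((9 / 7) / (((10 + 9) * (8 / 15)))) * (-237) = -30.07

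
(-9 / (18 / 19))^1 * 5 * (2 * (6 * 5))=-2850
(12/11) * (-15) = -180/11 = -16.36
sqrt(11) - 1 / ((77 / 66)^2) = -36 / 49 + sqrt(11) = 2.58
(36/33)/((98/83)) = 0.92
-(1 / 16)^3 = -1 / 4096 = -0.00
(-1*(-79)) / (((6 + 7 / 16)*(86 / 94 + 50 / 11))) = 653488 / 290769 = 2.25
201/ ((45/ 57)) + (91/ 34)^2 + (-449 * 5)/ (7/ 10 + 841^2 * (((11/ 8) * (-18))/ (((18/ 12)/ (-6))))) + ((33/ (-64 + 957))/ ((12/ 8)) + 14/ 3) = 152053924418441081/ 570655676391060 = 266.45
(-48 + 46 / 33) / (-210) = 769 / 3465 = 0.22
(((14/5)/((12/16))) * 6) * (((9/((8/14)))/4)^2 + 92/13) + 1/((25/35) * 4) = 506.16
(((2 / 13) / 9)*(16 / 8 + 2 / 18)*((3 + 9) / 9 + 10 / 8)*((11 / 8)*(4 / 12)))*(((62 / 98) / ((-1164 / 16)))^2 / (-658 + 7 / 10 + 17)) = -3277010 / 649350111624669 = -0.00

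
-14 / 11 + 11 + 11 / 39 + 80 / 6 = 3338 / 143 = 23.34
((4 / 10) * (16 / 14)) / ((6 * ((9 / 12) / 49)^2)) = 43904 / 135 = 325.21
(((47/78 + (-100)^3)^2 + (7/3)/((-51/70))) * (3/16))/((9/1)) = 103427875355706313/4964544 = 20833308226.44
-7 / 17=-0.41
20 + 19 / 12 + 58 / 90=4001 / 180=22.23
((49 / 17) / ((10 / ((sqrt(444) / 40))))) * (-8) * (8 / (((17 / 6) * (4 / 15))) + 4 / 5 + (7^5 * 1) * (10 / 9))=-700438438 * sqrt(111) / 325125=-22697.66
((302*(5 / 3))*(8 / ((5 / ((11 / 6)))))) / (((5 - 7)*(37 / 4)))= -26576 / 333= -79.81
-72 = -72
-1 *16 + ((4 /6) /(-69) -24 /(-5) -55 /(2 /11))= -649379 /2070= -313.71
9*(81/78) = 243/26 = 9.35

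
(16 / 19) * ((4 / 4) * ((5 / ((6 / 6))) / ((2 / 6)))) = 240 / 19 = 12.63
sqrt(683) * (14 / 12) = 7 * sqrt(683) / 6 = 30.49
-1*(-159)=159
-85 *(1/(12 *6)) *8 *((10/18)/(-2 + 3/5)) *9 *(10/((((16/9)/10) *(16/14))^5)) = 523047533203125/536870912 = 974251.95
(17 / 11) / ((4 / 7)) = 119 / 44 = 2.70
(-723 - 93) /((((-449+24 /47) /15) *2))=287640 /21079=13.65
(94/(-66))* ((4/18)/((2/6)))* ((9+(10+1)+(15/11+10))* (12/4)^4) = -291870/121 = -2412.15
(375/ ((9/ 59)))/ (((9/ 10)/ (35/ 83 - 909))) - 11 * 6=-5561782906/ 2241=-2481830.84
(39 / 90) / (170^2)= 13 / 867000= 0.00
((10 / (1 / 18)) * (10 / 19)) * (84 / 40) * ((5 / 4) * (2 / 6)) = 1575 / 19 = 82.89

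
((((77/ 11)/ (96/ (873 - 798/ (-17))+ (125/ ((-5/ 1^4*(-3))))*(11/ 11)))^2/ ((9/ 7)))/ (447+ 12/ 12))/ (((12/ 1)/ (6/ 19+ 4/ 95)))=461981273/ 12963540132480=0.00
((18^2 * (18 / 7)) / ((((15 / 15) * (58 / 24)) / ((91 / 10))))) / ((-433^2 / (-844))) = 383932224 / 27185905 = 14.12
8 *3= 24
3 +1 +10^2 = 104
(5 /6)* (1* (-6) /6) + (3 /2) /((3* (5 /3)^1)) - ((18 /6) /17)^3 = -39709 /73695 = -0.54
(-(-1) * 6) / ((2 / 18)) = 54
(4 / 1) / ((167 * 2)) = 2 / 167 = 0.01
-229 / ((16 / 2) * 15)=-229 / 120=-1.91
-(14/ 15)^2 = -196/ 225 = -0.87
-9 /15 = -3 /5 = -0.60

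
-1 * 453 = -453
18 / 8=9 / 4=2.25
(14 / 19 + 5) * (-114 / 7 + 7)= -7085 / 133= -53.27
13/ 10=1.30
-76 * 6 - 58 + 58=-456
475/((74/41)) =19475/74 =263.18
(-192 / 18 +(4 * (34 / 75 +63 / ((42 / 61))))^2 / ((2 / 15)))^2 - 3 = 144772410283709329 / 140625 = 1029492695350.82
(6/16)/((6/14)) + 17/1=143/8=17.88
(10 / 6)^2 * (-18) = -50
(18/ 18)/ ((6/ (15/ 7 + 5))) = 25/ 21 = 1.19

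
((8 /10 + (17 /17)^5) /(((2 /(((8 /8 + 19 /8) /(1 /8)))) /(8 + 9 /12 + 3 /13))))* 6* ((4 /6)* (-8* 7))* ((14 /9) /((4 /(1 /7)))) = -2715.78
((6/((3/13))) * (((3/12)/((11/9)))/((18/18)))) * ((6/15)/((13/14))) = 126/55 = 2.29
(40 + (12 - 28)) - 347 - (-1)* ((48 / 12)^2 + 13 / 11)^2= -3362 / 121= -27.79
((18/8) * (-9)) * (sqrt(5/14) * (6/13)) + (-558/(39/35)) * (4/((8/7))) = -22785/13 - 243 * sqrt(70)/364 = -1758.28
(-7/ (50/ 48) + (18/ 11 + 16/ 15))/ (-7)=0.57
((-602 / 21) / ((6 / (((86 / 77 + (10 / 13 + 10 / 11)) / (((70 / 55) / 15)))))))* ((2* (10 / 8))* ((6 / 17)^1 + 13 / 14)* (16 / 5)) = -366957700 / 227409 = -1613.65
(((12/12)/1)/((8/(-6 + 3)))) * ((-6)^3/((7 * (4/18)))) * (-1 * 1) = -729/14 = -52.07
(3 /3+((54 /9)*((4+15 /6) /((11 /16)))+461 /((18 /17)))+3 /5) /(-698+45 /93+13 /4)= -30304298 /42614055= -0.71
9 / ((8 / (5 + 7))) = 27 / 2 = 13.50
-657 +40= -617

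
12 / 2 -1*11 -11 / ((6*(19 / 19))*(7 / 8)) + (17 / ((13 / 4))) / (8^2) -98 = -458699 / 4368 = -105.01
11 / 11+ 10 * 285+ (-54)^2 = 5767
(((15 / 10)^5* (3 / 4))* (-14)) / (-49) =729 / 448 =1.63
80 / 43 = 1.86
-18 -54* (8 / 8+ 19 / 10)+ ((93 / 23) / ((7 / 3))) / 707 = -174.60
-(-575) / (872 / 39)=22425 / 872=25.72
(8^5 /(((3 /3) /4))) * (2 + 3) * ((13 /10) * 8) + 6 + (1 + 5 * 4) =6815771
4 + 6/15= 22/5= 4.40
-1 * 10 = -10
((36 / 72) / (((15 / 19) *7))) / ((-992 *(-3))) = 19 / 624960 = 0.00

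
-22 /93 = -0.24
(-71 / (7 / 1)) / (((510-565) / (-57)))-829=-323212 / 385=-839.51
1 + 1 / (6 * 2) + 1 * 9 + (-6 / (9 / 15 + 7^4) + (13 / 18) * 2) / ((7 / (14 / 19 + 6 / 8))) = 42667391 / 4106736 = 10.39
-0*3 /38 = 0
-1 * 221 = -221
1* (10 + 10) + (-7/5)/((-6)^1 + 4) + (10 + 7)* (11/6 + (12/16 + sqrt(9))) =6937/60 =115.62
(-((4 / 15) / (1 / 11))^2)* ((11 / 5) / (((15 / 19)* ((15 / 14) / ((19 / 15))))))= -107629984 / 3796875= -28.35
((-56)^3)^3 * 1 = -5416169448144896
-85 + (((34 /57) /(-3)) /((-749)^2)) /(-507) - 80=-8025122109971 /48637103697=-165.00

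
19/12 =1.58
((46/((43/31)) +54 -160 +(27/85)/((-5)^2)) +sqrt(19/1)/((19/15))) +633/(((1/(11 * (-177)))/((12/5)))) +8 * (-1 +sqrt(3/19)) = -270283889639/91375 +8 * sqrt(57)/19 +15 * sqrt(19)/19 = -2957956.60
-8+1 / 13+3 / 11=-1094 / 143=-7.65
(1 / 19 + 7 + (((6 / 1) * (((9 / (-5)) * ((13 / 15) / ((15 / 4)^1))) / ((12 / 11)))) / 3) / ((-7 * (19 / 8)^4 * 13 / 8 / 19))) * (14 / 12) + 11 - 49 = -229370927 / 7716375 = -29.73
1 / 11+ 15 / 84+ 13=13.27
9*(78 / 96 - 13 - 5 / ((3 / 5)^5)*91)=-22797385 / 432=-52771.72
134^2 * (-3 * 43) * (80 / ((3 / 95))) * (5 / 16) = -1833756500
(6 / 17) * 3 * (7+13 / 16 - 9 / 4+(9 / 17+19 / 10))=97821 / 11560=8.46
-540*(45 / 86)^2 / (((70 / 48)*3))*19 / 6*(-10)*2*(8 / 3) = 73872000 / 12943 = 5707.49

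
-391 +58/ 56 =-389.96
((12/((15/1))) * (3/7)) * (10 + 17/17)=132/35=3.77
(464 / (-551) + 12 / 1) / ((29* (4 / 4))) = 212 / 551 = 0.38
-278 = -278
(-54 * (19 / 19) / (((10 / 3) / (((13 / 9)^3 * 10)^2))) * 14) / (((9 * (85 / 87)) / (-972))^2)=-3637174346624 / 1445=-2517075672.40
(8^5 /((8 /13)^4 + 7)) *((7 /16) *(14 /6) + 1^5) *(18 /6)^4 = 153192978432 /204023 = 750861.32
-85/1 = -85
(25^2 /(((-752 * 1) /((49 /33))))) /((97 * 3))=-30625 /7221456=-0.00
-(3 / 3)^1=-1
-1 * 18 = -18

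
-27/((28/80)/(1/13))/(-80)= 27/364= 0.07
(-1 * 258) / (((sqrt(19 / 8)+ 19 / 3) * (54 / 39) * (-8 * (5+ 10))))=43 / 165-43 * sqrt(38) / 4180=0.20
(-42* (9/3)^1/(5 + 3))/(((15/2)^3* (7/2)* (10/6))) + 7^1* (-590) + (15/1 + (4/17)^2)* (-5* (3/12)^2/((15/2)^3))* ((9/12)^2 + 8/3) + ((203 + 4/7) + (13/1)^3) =-5667926075339/3277260000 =-1729.47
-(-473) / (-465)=-473 / 465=-1.02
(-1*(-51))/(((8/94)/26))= 31161/2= 15580.50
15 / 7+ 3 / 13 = 216 / 91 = 2.37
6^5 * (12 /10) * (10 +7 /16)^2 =20331081 /20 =1016554.05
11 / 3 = 3.67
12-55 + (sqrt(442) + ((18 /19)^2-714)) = -272953 /361 + sqrt(442) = -735.08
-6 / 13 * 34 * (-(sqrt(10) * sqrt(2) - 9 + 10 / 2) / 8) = 0.93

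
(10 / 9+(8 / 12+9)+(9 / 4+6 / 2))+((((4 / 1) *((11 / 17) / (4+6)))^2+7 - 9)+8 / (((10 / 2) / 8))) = 6995329 / 260100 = 26.89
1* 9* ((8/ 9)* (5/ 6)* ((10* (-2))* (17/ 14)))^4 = 133633600000000/ 141776649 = 942564.24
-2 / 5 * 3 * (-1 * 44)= 264 / 5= 52.80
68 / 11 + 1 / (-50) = 3389 / 550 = 6.16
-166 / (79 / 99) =-16434 / 79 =-208.03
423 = 423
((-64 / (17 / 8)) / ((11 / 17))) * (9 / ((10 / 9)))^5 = -55788550416 / 34375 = -1622939.65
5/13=0.38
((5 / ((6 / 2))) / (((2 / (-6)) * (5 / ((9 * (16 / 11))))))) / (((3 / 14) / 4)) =-2688 / 11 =-244.36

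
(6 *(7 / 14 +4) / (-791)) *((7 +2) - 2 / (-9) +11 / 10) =-0.35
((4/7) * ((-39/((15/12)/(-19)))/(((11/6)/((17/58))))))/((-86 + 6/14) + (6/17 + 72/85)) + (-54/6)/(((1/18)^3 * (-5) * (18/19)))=52187932548/4710035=11080.16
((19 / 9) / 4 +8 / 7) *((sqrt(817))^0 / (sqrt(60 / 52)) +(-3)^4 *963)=421 *sqrt(195) / 3780 +3648807 / 28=130316.09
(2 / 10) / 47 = 1 / 235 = 0.00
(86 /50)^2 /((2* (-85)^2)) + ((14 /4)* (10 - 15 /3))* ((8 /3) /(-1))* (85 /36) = -26867918827 /243843750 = -110.18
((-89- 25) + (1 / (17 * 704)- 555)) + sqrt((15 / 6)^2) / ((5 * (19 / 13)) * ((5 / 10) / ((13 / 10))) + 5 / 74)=-57564612705 / 86157632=-668.13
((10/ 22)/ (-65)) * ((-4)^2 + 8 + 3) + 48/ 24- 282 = -40067/ 143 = -280.19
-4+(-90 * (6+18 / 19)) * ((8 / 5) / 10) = -104.04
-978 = -978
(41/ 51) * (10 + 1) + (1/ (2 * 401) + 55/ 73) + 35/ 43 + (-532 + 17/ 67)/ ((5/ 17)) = -77313572138257/ 43011111630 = -1797.53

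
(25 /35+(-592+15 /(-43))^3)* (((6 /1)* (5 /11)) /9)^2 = -11567407253724200 /606081861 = -19085552.63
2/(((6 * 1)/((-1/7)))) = -1/21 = -0.05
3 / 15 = 1 / 5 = 0.20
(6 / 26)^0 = 1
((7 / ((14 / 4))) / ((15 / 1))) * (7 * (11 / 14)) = 11 / 15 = 0.73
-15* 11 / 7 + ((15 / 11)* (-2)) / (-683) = -1239435 / 52591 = -23.57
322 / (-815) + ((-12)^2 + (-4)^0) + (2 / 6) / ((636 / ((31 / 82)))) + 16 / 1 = 20479020473 / 127511640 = 160.61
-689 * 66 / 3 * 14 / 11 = -19292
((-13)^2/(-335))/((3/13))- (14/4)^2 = -58033/4020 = -14.44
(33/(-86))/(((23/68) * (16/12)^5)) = -136323/506368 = -0.27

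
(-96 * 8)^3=-452984832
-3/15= -0.20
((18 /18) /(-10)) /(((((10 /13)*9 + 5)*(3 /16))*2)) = -52 /2325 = -0.02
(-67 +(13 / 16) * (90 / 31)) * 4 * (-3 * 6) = 144279 / 31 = 4654.16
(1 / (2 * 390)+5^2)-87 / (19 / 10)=-308081 / 14820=-20.79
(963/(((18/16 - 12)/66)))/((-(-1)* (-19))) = 169488/551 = 307.60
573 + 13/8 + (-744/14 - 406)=115.48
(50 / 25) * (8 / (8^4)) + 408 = 104449 / 256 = 408.00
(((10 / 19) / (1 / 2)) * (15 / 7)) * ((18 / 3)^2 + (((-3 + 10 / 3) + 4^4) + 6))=672.93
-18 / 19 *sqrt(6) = -18 *sqrt(6) / 19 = -2.32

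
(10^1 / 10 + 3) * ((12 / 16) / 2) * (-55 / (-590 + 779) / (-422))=55 / 53172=0.00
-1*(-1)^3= 1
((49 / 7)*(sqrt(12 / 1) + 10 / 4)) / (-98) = -sqrt(3) / 7-5 / 28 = -0.43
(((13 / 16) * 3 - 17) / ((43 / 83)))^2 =373996921 / 473344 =790.12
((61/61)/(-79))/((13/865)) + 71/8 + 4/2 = 82429/8216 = 10.03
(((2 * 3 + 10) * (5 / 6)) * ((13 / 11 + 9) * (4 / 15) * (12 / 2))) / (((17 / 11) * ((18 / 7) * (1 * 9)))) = 25088 / 4131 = 6.07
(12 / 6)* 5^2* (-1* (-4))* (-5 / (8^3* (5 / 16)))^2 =25 / 128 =0.20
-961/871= -1.10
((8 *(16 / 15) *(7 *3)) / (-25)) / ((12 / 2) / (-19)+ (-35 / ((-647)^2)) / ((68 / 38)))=242297586944 / 10676108875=22.70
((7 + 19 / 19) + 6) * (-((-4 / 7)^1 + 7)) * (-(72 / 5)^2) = 93312 / 5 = 18662.40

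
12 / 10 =6 / 5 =1.20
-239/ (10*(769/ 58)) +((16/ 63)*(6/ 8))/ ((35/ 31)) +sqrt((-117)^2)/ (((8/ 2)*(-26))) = -12474943/ 4521720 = -2.76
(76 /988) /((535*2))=1 /13910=0.00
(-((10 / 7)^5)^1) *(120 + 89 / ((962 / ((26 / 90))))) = -3996890000 / 5596731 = -714.15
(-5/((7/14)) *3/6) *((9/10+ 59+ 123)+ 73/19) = -35481/38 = -933.71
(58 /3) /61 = 58 /183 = 0.32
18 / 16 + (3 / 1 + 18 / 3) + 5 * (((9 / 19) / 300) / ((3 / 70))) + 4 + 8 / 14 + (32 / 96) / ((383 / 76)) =18272981 / 1222536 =14.95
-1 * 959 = -959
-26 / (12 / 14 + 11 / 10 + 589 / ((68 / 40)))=-30940 / 414629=-0.07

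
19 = 19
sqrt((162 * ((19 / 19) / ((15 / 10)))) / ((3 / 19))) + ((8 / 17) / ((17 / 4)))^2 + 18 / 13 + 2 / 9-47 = -443460223 / 9771957 + 6 * sqrt(19) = -19.23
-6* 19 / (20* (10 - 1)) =-19 / 30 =-0.63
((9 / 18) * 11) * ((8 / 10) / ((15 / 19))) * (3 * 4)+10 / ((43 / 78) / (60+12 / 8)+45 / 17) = 191267881 / 2707450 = 70.65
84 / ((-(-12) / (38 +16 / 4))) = 294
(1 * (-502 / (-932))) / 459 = 251 / 213894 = 0.00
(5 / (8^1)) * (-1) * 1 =-5 / 8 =-0.62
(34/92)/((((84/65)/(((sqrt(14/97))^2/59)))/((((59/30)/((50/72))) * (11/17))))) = 143/111550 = 0.00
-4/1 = -4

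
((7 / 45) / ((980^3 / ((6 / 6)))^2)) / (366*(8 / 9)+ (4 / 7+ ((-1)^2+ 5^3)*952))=1 / 684946706911837440000000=0.00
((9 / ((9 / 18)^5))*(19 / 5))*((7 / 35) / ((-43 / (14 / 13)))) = -76608 / 13975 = -5.48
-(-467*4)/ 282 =934/ 141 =6.62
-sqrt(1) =-1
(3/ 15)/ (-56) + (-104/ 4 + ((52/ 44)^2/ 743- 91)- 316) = -10899882303/ 25172840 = -433.00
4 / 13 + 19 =251 / 13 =19.31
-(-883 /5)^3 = 688465387 /125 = 5507723.10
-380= -380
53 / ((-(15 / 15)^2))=-53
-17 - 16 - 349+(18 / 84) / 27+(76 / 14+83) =-36989 / 126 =-293.56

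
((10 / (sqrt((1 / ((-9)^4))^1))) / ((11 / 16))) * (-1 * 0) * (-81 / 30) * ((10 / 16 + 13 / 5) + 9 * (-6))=0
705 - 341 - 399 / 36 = 352.92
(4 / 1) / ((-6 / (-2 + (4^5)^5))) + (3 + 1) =-2251799813685232 / 3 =-750599937895077.33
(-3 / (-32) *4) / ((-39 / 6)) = -3 / 52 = -0.06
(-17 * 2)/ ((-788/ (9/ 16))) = 153/ 6304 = 0.02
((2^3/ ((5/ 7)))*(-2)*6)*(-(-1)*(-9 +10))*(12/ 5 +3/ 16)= -8694/ 25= -347.76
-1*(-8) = 8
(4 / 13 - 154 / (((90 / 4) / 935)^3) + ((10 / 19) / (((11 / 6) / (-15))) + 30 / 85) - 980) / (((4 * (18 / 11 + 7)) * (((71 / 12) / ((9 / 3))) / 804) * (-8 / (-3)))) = -12466873374139753 / 254900295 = -48908822.86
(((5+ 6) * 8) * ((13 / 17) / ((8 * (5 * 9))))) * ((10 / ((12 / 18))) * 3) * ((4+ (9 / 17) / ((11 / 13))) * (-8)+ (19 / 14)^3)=-230176011 / 793016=-290.25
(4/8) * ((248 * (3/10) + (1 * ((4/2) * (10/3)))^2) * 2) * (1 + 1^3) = 10696/45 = 237.69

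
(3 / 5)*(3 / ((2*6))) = 3 / 20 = 0.15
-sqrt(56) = -2 *sqrt(14) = -7.48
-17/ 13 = -1.31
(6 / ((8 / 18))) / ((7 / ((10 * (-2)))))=-270 / 7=-38.57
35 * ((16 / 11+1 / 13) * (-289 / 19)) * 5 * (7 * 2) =-155062950 / 2717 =-57071.38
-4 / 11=-0.36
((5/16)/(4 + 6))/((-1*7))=-1/224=-0.00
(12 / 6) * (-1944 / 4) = -972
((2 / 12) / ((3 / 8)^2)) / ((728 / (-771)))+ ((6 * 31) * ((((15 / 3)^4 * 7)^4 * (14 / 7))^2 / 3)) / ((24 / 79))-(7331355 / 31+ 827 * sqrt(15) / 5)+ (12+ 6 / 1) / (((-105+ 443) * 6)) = 72328745543273678049445152126600147671 / 660114-827 * sqrt(15) / 5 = 109570082657349606355031300000000.00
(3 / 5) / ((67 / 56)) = 0.50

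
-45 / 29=-1.55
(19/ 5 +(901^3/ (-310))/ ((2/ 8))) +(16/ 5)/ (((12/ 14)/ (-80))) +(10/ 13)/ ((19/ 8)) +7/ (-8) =-8672137544729/ 918840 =-9438136.72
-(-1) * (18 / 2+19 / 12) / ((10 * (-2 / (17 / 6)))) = -2159 / 1440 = -1.50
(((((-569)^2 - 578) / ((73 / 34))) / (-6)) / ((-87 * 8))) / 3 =5494111 / 457272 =12.01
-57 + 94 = 37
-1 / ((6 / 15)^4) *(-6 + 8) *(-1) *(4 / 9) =625 / 18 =34.72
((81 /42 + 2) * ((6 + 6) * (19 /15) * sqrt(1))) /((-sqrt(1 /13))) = -418 * sqrt(13) /7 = -215.30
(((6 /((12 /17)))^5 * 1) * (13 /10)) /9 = 18458141 /2880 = 6409.08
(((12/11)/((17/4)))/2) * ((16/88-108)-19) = -33480/2057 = -16.28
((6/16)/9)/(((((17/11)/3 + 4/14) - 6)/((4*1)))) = -77/2402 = -0.03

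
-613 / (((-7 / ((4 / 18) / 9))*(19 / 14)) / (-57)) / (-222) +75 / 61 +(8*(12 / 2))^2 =2305.64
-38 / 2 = -19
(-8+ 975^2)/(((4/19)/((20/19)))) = 4753085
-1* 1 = -1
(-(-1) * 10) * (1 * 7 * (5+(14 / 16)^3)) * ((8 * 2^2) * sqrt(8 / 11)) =101605 * sqrt(22) / 44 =10831.13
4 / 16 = 1 / 4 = 0.25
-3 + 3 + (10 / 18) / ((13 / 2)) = 10 / 117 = 0.09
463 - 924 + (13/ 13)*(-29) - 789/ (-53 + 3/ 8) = -199978/ 421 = -475.01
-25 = -25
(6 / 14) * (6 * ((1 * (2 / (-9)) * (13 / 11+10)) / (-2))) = 246 / 77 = 3.19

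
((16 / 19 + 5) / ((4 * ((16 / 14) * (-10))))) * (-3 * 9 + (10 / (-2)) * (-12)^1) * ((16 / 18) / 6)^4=-11396 / 5609655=-0.00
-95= -95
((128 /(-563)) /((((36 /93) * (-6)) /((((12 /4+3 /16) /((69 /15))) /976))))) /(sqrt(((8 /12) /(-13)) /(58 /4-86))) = 34255 * sqrt(33) /75829344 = 0.00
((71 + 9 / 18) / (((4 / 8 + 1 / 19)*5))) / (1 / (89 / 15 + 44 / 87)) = 7610317 / 45675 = 166.62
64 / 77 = 0.83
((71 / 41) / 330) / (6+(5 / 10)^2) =142 / 169125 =0.00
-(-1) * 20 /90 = 2 /9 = 0.22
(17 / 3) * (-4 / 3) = -68 / 9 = -7.56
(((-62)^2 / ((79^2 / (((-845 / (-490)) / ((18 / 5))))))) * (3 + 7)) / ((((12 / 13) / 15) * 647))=263914625 / 3561451614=0.07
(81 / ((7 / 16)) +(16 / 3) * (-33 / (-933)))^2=1465068160000 / 42653961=34347.76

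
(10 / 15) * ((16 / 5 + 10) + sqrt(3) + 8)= 2 * sqrt(3) / 3 + 212 / 15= 15.29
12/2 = 6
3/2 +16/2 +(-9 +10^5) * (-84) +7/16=-134387745/16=-8399234.06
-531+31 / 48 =-25457 / 48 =-530.35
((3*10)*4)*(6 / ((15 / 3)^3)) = 144 / 25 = 5.76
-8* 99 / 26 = -30.46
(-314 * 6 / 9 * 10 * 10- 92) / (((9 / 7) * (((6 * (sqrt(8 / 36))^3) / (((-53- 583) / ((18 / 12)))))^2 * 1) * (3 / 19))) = -47130008744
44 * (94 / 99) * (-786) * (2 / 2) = -98512 / 3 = -32837.33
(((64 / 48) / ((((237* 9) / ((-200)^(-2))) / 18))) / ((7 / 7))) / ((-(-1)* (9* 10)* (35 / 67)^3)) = 300763 / 13717856250000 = 0.00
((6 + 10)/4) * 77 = 308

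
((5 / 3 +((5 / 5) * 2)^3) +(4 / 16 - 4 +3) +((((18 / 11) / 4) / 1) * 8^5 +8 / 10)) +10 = 8860373 / 660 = 13424.81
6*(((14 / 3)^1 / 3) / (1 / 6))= 56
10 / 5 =2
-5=-5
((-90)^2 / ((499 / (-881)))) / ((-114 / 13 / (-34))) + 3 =-525664257 / 9481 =-55443.97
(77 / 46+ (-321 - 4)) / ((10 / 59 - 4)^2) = -51772913 / 2349496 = -22.04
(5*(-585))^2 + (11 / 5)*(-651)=42770964 / 5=8554192.80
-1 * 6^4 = -1296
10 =10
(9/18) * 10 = 5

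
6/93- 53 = -52.94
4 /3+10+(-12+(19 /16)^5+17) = 58808521 /3145728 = 18.69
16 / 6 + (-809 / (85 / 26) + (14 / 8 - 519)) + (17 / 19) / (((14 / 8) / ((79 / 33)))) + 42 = -357554543 / 497420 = -718.82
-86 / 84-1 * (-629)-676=-2017 / 42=-48.02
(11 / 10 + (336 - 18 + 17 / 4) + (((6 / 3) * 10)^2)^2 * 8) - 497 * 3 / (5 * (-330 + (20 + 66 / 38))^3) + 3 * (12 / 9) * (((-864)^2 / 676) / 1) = 872484625249243961343 / 679113513340340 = 1284740.49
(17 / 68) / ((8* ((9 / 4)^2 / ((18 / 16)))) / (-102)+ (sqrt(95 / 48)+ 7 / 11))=-118932 / 3187223+ 34969* sqrt(285) / 3187223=0.15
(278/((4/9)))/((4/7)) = 8757/8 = 1094.62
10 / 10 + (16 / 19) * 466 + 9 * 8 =8843 / 19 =465.42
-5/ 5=-1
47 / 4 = 11.75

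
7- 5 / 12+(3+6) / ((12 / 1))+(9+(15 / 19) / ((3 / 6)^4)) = 1651 / 57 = 28.96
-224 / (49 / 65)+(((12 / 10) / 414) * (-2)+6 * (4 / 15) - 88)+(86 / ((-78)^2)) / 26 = -4884029533 / 12733812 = -383.55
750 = 750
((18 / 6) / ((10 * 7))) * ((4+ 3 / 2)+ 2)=9 / 28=0.32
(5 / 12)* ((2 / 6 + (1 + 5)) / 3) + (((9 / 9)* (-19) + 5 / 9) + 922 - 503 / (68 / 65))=388889 / 918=423.63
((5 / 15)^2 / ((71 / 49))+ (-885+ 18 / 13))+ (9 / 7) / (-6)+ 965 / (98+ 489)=-60218872265 / 68266926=-882.11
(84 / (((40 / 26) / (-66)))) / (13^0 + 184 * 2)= -2002 / 205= -9.77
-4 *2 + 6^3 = 208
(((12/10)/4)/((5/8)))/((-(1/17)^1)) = -204/25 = -8.16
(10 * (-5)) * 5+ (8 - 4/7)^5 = 376002282/16807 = 22371.77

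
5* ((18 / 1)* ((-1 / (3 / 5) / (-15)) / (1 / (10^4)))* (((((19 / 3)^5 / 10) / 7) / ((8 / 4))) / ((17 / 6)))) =24760990000 / 9639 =2568833.90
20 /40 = 1 /2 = 0.50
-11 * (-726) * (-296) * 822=-1943089632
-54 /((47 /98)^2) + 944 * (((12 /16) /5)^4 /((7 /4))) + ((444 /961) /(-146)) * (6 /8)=-635959038851667 /2711939597500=-234.50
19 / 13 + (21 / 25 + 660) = 215248 / 325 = 662.30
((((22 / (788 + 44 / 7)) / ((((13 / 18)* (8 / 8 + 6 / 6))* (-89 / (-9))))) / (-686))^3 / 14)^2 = 500341152077816841 / 192256687233030441914208363593502083717388058624000000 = 0.00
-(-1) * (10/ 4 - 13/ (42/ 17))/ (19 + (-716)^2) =-58/ 10766175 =-0.00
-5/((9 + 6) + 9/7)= -35/114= -0.31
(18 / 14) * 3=27 / 7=3.86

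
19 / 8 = 2.38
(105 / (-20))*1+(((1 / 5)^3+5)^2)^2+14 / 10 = 610507431879 / 976562500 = 625.16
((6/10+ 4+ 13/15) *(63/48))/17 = 0.42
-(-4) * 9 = 36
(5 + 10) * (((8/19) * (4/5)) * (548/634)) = 26304/6023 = 4.37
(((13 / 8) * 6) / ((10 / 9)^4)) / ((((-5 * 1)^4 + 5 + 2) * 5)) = 0.00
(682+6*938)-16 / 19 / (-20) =6310.04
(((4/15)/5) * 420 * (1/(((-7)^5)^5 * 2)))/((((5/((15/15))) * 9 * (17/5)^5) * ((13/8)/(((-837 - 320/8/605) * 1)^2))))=-82069209800000/465965936483257495254888848959029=-0.00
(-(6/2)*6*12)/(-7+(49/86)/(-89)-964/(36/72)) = 1653264/14810539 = 0.11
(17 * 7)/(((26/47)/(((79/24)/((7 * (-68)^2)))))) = 3713/169728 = 0.02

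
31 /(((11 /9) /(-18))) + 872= 4570 /11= 415.45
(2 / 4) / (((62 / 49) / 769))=37681 / 124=303.88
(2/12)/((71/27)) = 9/142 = 0.06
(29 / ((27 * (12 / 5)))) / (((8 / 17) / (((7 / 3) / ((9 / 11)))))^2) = 248454745 / 15116544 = 16.44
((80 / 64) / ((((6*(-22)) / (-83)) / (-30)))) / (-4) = 2075 / 352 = 5.89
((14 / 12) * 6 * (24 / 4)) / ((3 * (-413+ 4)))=-0.03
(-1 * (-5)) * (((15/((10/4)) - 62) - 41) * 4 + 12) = -1880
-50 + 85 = 35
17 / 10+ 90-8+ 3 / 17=14259 / 170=83.88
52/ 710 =26/ 355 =0.07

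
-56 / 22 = -28 / 11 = -2.55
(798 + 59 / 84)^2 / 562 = 1135.10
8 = 8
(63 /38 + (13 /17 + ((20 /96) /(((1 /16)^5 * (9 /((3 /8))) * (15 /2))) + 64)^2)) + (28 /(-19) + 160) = 768799010653 /470934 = 1632498.42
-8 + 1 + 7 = 0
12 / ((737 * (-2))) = -6 / 737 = -0.01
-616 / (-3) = 616 / 3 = 205.33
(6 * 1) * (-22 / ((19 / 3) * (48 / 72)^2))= -46.89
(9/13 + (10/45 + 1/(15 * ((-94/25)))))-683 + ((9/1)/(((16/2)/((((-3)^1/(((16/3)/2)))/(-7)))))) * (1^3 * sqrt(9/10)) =-7501771/10998 + 243 * sqrt(10)/4480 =-681.93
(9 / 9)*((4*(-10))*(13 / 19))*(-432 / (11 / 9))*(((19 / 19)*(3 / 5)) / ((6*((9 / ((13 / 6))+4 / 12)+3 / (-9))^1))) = 48672 / 209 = 232.88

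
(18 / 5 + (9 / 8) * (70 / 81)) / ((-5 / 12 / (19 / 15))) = -15637 / 1125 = -13.90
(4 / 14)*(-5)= -10 / 7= -1.43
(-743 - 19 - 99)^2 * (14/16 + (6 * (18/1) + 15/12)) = 653103801/8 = 81637975.12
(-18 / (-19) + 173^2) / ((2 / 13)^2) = 96105061 / 76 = 1264540.28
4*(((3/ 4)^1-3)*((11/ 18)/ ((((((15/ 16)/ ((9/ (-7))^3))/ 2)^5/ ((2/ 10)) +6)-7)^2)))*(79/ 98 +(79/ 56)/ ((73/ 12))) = -16506316107746679264423875350723155915177984/ 2906329435824713227771388045905975291671577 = -5.68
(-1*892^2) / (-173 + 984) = -795664 / 811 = -981.09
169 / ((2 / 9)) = 1521 / 2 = 760.50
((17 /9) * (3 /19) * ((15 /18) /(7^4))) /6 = 85 /4926852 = 0.00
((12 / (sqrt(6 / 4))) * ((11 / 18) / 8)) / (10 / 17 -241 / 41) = -7667 * sqrt(6) / 132732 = -0.14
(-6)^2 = 36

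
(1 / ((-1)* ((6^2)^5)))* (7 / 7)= -1 / 60466176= -0.00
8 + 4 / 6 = 26 / 3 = 8.67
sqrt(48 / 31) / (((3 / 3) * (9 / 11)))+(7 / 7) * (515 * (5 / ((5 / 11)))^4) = 44 * sqrt(93) / 279+7540115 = 7540116.52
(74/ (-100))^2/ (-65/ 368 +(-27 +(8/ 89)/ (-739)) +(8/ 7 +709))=0.00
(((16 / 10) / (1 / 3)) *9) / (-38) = -1.14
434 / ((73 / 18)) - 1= 106.01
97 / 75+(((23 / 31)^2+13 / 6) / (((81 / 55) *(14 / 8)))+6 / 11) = 1300520329 / 449531775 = 2.89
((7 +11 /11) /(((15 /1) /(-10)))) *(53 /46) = -424 /69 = -6.14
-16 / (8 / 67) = -134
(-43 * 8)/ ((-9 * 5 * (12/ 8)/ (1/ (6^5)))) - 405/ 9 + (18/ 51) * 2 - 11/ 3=-53493289/ 1115370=-47.96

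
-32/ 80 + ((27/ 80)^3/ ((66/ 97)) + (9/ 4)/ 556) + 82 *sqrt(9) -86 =249979879563/ 1565696000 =159.66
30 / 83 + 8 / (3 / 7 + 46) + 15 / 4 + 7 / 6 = 5.45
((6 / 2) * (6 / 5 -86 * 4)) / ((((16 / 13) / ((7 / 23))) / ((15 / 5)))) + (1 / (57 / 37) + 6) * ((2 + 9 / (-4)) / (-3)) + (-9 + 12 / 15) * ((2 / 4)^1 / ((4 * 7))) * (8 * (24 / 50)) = -21004074313 / 27531000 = -762.92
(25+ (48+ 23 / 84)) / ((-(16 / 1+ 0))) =-6155 / 1344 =-4.58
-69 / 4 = -17.25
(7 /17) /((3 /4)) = 28 /51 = 0.55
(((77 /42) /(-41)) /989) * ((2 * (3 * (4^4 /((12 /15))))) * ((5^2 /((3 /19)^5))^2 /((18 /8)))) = -53953383068648800000 /21549401109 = -2503706845.30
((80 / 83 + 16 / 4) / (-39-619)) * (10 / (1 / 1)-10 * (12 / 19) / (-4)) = -45320 / 518833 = -0.09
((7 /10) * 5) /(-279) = -7 /558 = -0.01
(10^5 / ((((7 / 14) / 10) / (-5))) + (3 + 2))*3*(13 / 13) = -29999985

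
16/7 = 2.29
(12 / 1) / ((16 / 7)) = 21 / 4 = 5.25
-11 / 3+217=640 / 3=213.33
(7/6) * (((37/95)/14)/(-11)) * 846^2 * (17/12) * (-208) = 650267748/1045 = 622265.79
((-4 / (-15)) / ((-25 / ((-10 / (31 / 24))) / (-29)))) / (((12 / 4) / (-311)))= 577216 / 2325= 248.26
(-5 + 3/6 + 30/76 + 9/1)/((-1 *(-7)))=0.70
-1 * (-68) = 68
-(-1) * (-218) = -218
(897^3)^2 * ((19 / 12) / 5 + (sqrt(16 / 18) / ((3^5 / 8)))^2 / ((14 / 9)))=1874211645436915946759 / 11340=165274395541174245.75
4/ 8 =1/ 2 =0.50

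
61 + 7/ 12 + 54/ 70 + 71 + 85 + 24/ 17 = 1569133/ 7140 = 219.77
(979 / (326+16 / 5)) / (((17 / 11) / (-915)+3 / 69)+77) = 1133168025 / 29356062694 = 0.04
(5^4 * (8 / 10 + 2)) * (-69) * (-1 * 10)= 1207500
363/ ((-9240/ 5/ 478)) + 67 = -26.89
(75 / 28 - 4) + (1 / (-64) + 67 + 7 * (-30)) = -64663 / 448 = -144.34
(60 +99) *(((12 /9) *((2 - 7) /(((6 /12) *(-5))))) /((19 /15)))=6360 /19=334.74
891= 891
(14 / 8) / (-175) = -1 / 100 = -0.01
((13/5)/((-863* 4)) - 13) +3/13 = -2865329/224380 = -12.77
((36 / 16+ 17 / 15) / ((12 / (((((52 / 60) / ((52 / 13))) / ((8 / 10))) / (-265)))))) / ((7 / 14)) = -2639 / 4579200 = -0.00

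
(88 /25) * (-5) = -88 /5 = -17.60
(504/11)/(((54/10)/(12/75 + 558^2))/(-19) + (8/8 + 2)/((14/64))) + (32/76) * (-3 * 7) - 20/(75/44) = -255710847450008/14837123964795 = -17.23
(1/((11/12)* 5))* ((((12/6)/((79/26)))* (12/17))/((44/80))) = 29952/162503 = 0.18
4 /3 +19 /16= 121 /48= 2.52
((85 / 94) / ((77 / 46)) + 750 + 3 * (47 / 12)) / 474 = 11034913 / 6861624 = 1.61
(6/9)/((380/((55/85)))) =11/9690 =0.00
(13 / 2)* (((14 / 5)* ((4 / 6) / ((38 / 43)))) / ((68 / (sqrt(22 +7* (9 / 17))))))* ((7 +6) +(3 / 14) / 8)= 815581* sqrt(7429) / 5271360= 13.34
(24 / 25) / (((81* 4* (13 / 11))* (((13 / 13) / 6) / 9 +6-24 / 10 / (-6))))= 44 / 112645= 0.00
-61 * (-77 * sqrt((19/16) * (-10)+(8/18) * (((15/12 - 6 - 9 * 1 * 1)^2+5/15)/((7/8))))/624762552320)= 671 * sqrt(5355042)/22491451883520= 0.00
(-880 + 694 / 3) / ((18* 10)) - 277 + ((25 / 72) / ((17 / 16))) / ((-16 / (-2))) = -2575567 / 9180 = -280.56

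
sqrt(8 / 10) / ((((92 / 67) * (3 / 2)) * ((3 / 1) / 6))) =134 * sqrt(5) / 345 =0.87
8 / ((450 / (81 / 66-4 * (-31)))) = 1102 / 495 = 2.23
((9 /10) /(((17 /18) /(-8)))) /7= -648 /595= -1.09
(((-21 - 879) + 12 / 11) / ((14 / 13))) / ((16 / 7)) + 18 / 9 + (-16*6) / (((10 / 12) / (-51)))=303161 / 55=5512.02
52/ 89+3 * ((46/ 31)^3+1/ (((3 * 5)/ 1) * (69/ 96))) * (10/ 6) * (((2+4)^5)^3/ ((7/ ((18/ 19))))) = 8670812899705717802276/ 8110629541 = 1069067802428.15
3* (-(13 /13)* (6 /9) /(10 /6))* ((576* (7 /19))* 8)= -193536 /95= -2037.22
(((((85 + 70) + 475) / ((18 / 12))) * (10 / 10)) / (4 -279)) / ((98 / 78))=-468 / 385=-1.22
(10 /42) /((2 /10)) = 25 /21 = 1.19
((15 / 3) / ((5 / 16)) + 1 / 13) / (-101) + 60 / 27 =24379 / 11817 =2.06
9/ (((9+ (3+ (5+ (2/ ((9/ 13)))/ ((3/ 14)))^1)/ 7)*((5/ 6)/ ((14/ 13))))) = 142884/ 148265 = 0.96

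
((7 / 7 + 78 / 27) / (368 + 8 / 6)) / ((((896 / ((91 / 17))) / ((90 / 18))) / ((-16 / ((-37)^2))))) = -2275 / 618875616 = -0.00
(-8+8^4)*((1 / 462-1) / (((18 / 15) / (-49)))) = 16489970 / 99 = 166565.35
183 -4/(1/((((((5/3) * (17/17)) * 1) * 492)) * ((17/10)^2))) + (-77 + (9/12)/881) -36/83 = -13708563147/1462460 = -9373.63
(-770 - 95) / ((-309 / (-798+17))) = -675565 / 309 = -2186.29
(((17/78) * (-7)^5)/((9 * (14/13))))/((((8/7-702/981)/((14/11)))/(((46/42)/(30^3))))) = -716297533/15685164000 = -0.05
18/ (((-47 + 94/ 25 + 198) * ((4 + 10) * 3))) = 75/ 27083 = 0.00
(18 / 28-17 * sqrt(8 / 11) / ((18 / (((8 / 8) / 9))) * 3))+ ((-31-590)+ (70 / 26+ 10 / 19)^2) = -521014815 / 854126-17 * sqrt(22) / 2673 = -610.03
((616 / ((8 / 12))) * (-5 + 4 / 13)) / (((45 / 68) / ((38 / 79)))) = -48548192 / 15405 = -3151.46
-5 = -5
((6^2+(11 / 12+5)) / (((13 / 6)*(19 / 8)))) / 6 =1006 / 741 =1.36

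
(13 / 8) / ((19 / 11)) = 143 / 152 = 0.94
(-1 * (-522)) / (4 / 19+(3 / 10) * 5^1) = 19836 / 65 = 305.17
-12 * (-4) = 48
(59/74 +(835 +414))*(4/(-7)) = -184970/259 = -714.17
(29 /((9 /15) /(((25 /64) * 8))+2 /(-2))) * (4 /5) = -2900 /101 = -28.71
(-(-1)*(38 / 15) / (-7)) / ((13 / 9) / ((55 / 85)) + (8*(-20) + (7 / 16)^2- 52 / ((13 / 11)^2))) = 4173312 / 2246421275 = 0.00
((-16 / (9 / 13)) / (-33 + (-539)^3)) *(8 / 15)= 416 / 5284941255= 0.00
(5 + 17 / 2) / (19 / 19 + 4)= 27 / 10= 2.70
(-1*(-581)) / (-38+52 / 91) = -4067 / 262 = -15.52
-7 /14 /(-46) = 0.01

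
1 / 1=1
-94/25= -3.76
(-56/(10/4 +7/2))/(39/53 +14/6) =-371/122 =-3.04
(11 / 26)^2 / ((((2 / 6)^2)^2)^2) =793881 / 676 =1174.38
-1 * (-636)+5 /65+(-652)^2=5534621 /13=425740.08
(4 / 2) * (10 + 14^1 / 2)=34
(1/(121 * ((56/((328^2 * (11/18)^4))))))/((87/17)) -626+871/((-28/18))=-4736825402/3995649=-1185.50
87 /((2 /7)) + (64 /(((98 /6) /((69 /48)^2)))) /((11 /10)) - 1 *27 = 153540 /539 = 284.86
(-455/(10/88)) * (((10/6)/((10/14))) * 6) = -56056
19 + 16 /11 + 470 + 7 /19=102582 /209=490.82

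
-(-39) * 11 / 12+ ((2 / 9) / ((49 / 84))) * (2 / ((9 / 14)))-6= 3341 / 108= 30.94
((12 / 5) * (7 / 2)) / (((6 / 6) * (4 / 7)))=147 / 10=14.70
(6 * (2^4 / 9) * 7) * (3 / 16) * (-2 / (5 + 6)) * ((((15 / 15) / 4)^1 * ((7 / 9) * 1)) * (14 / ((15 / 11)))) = -686 / 135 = -5.08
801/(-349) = -801/349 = -2.30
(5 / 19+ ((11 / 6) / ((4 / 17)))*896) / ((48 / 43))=17111893 / 2736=6254.35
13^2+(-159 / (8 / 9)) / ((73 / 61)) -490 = -274755 / 584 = -470.47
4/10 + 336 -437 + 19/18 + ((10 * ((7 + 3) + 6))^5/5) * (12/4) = 62914559900.46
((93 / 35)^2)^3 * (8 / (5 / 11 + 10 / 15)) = 170805408430536 / 68015828125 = 2511.26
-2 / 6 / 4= -1 / 12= -0.08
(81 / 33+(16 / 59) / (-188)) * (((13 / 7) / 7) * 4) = 3891004 / 1494647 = 2.60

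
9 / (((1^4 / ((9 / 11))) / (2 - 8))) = -486 / 11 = -44.18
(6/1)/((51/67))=134/17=7.88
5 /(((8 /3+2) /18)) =135 /7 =19.29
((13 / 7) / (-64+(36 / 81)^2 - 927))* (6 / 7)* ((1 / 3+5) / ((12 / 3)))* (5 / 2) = -4212 / 786499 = -0.01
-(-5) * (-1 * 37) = -185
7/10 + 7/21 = 31/30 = 1.03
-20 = -20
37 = 37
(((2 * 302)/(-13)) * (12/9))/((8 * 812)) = -151/15834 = -0.01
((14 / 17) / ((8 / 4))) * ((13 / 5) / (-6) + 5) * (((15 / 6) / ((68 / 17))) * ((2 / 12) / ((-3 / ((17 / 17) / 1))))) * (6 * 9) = -959 / 272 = -3.53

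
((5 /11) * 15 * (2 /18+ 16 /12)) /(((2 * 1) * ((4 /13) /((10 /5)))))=4225 /132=32.01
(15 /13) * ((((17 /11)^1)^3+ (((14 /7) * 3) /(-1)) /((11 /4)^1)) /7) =4305 /17303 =0.25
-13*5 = -65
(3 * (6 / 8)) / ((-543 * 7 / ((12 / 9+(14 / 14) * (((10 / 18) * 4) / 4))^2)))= -289 / 136836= -0.00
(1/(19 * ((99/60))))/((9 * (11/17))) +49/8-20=-13.87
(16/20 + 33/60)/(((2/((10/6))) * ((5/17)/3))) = 459/40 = 11.48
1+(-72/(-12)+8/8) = 8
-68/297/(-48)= 0.00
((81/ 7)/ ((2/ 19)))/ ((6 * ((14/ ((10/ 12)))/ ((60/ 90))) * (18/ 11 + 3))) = 1045/ 6664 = 0.16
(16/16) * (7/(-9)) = -7/9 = -0.78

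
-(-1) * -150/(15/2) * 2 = -40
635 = 635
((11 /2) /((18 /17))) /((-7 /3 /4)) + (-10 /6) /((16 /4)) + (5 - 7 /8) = -291 /56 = -5.20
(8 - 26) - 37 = -55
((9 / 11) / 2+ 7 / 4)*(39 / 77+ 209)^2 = 6180733820 / 65219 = 94768.91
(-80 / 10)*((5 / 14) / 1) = -20 / 7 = -2.86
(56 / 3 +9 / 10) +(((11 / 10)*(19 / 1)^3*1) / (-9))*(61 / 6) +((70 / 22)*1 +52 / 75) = -8499.50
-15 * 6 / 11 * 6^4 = -116640 / 11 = -10603.64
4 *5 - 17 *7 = -99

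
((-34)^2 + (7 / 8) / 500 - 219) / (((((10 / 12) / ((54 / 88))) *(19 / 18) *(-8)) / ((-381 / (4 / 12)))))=3123015588729 / 33440000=93391.61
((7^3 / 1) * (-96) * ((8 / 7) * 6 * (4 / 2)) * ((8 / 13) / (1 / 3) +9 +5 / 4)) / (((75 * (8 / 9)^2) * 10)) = -14979006 / 1625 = -9217.85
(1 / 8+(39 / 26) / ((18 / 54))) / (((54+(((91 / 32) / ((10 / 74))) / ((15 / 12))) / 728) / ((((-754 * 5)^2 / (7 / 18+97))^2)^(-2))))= 349405219620997 / 1851358445794171188128093674536000000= 0.00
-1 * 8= -8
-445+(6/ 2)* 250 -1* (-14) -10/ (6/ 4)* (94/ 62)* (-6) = 11769/ 31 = 379.65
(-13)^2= 169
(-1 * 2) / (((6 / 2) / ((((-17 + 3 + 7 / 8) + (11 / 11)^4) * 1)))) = 97 / 12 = 8.08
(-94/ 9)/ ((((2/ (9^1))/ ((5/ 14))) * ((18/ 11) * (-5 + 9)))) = -2585/ 1008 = -2.56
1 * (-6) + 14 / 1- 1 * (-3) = 11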